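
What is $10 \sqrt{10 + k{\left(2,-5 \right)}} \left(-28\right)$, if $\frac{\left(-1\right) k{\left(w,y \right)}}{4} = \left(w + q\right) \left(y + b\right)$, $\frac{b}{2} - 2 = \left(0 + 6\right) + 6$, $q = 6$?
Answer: $- 3080 i \sqrt{6} \approx - 7544.4 i$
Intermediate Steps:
$b = 28$ ($b = 4 + 2 \left(\left(0 + 6\right) + 6\right) = 4 + 2 \left(6 + 6\right) = 4 + 2 \cdot 12 = 4 + 24 = 28$)
$k{\left(w,y \right)} = - 4 \left(6 + w\right) \left(28 + y\right)$ ($k{\left(w,y \right)} = - 4 \left(w + 6\right) \left(y + 28\right) = - 4 \left(6 + w\right) \left(28 + y\right)$)
$10 \sqrt{10 + k{\left(2,-5 \right)}} \left(-28\right) = 10 \sqrt{10 - \left(776 - 40\right)} \left(-28\right) = 10 \sqrt{10 + \left(-672 - 224 + 120 + 40\right)} \left(-28\right) = 10 \sqrt{10 - 736} \left(-28\right) = 10 \sqrt{-726} \left(-28\right) = 10 \cdot 11 i \sqrt{6} \left(-28\right) = 110 i \sqrt{6} \left(-28\right) = - 3080 i \sqrt{6}$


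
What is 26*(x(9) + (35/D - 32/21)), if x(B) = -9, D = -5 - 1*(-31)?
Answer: -5011/21 ≈ -238.62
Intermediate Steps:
D = 26 (D = -5 + 31 = 26)
26*(x(9) + (35/D - 32/21)) = 26*(-9 + (35/26 - 32/21)) = 26*(-9 - 97/546) = 26*(-5011/546) = -5011/21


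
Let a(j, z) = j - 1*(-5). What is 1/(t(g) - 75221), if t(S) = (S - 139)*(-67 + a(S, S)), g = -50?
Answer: -1/54053 ≈ -1.8500e-5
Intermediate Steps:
a(j, z) = 5 + j (a(j, z) = j + 5 = 5 + j)
t(S) = (-139 + S)*(-62 + S) (t(S) = (S - 139)*(-67 + (5 + S)) = (-139 + S)*(-62 + S))
1/(t(g) - 75221) = 1/((8618 + (-50)² - 201*(-50)) - 75221) = 1/((8618 + 2500 + 10050) - 75221) = 1/(21168 - 75221) = 1/(-54053) = -1/54053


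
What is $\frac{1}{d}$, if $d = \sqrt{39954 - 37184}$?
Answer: $\frac{\sqrt{2770}}{2770} \approx 0.019$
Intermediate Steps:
$d = \sqrt{2770} \approx 52.631$
$\frac{1}{d} = \frac{1}{\sqrt{2770}} = \frac{\sqrt{2770}}{2770}$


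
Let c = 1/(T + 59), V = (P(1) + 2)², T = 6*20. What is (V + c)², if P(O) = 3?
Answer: 20034576/32041 ≈ 625.28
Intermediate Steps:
T = 120
V = 25 (V = (3 + 2)² = 5² = 25)
c = 1/179 (c = 1/(120 + 59) = 1/179 ≈ 0.0055866)
(V + c)² = (25 + 1/179)² = (4476/179)² = 20034576/32041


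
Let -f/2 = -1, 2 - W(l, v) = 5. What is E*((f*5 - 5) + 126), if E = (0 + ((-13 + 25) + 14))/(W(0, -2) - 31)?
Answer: -1703/17 ≈ -100.18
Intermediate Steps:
W(l, v) = -3 (W(l, v) = 2 - 1*5 = 2 - 5 = -3)
f = 2 (f = -2*(-1) = 2)
E = -13/17 (E = (0 + ((-13 + 25) + 14))/(-3 - 31) = (0 + (12 + 14))/(-34) = (0 + 26)*(-1/34) = 26*(-1/34) = -13/17 ≈ -0.76471)
E*((f*5 - 5) + 126) = -13*((2*5 - 5) + 126)/17 = -13*((10 - 5) + 126)/17 = -13*(5 + 126)/17 = -13/17*131 = -1703/17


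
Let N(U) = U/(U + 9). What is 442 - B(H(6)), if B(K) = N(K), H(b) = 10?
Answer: 8388/19 ≈ 441.47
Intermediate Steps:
N(U) = U/(9 + U)
B(K) = K/(9 + K)
442 - B(H(6)) = 442 - 10/(9 + 10) = 442 - 10/19 = 8388/19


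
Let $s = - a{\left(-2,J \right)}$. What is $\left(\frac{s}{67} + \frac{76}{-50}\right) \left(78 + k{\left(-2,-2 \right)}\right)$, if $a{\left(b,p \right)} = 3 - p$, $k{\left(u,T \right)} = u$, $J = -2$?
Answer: $- \frac{202996}{1675} \approx -121.19$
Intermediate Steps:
$s = -5$ ($s = - (3 - -2) = - (3 + 2) = \left(-1\right) 5 = -5$)
$\left(\frac{s}{67} + \frac{76}{-50}\right) \left(78 + k{\left(-2,-2 \right)}\right) = \left(- \frac{5}{67} + \frac{76}{-50}\right) \left(78 - 2\right) = \left(\left(-5\right) \frac{1}{67} + 76 \left(- \frac{1}{50}\right)\right) 76 = \left(- \frac{5}{67} - \frac{38}{25}\right) 76 = \left(- \frac{2671}{1675}\right) 76 = - \frac{202996}{1675}$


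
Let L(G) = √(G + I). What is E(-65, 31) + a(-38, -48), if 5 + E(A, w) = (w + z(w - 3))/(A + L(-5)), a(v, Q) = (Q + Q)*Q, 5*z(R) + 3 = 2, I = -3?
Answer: 19482497/4233 - 308*I*√2/21165 ≈ 4602.5 - 0.02058*I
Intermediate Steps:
z(R) = -⅕ (z(R) = -⅗ + (⅕)*2 = -⅗ + ⅖ = -⅕)
L(G) = √(-3 + G) (L(G) = √(G - 3) = √(-3 + G))
a(v, Q) = 2*Q² (a(v, Q) = (2*Q)*Q = 2*Q²)
E(A, w) = -5 + (-⅕ + w)/(A + 2*I*√2) (E(A, w) = -5 + (w - ⅕)/(A + √(-3 - 5)) = -5 + (-⅕ + w)/(A + √(-8)) = -5 + (-⅕ + w)/(A + 2*I*√2))
E(-65, 31) + a(-38, -48) = (-⅕ + 31 - 5*(-65) - 10*I*√2)/(-65 + 2*I*√2) + 2*(-48)² = (-⅕ + 31 + 325 - 10*I*√2)/(-65 + 2*I*√2) + 2*2304 = (1779/5 - 10*I*√2)/(-65 + 2*I*√2) + 4608 = 4608 + (1779/5 - 10*I*√2)/(-65 + 2*I*√2)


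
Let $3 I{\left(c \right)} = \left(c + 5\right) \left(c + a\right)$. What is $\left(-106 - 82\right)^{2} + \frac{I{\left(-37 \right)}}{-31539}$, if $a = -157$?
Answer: $\frac{3344137040}{94617} \approx 35344.0$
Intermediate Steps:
$I{\left(c \right)} = \frac{\left(-157 + c\right) \left(5 + c\right)}{3}$ ($I{\left(c \right)} = \frac{\left(c + 5\right) \left(c - 157\right)}{3} = \frac{\left(5 + c\right) \left(-157 + c\right)}{3} = \frac{\left(-157 + c\right) \left(5 + c\right)}{3}$)
$\left(-106 - 82\right)^{2} + \frac{I{\left(-37 \right)}}{-31539} = \left(-106 - 82\right)^{2} + \frac{- \frac{785}{3} - - \frac{5624}{3} + \frac{\left(-37\right)^{2}}{3}}{-31539} = \left(-188\right)^{2} + \left(- \frac{785}{3} + \frac{5624}{3} + \frac{1}{3} \cdot 1369\right) \left(- \frac{1}{31539}\right) = 35344 + \left(- \frac{785}{3} + \frac{5624}{3} + \frac{1369}{3}\right) \left(- \frac{1}{31539}\right) = 35344 + \frac{6208}{3} \left(- \frac{1}{31539}\right) = 35344 - \frac{6208}{94617} = \frac{3344137040}{94617}$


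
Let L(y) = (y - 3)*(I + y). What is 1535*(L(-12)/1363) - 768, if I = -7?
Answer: -609309/1363 ≈ -447.04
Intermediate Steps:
L(y) = (-7 + y)*(-3 + y) (L(y) = (y - 3)*(-7 + y) = (-3 + y)*(-7 + y) = (-7 + y)*(-3 + y))
1535*(L(-12)/1363) - 768 = 1535*((21 + (-12)² - 10*(-12))/1363) - 768 = 1535*((21 + 144 + 120)*(1/1363)) - 768 = 1535*(285*(1/1363)) - 768 = 1535*(285/1363) - 768 = 437475/1363 - 768 = -609309/1363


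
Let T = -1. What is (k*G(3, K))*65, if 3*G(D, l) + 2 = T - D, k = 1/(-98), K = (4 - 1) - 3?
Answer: 65/49 ≈ 1.3265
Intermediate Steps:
K = 0 (K = 3 - 3 = 0)
k = -1/98 ≈ -0.010204
G(D, l) = -1 - D/3 (G(D, l) = -⅔ + (-1 - D)/3 = -⅔ + (-⅓ - D/3) = -1 - D/3)
(k*G(3, K))*65 = -(-1 - ⅓*3)/98*65 = -(-1 - 1)/98*65 = -1/98*(-2)*65 = (1/49)*65 = 65/49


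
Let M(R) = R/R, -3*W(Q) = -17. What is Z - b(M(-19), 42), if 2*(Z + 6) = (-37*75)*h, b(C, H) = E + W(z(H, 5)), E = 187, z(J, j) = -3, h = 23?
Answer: -192667/6 ≈ -32111.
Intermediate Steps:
W(Q) = 17/3 (W(Q) = -⅓*(-17) = 17/3)
M(R) = 1
b(C, H) = 578/3 (b(C, H) = 187 + 17/3 = 578/3)
Z = -63837/2 (Z = -6 + (-37*75*23)/2 = -6 + (-2775*23)/2 = -6 + (½)*(-63825) = -6 - 63825/2 = -63837/2 ≈ -31919.)
Z - b(M(-19), 42) = -63837/2 - 1*578/3 = -63837/2 - 578/3 = -192667/6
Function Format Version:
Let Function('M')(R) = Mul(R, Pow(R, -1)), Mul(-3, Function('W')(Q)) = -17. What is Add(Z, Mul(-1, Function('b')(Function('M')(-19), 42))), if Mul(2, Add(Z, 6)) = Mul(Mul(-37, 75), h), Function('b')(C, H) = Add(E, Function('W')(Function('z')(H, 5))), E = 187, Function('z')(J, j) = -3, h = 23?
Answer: Rational(-192667, 6) ≈ -32111.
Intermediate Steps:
Function('W')(Q) = Rational(17, 3) (Function('W')(Q) = Mul(Rational(-1, 3), -17) = Rational(17, 3))
Function('M')(R) = 1
Function('b')(C, H) = Rational(578, 3) (Function('b')(C, H) = Add(187, Rational(17, 3)) = Rational(578, 3))
Z = Rational(-63837, 2) (Z = Add(-6, Mul(Rational(1, 2), Mul(Mul(-37, 75), 23))) = Add(-6, Mul(Rational(1, 2), Mul(-2775, 23))) = Add(-6, Mul(Rational(1, 2), -63825)) = Add(-6, Rational(-63825, 2)) = Rational(-63837, 2) ≈ -31919.)
Add(Z, Mul(-1, Function('b')(Function('M')(-19), 42))) = Add(Rational(-63837, 2), Mul(-1, Rational(578, 3))) = Add(Rational(-63837, 2), Rational(-578, 3)) = Rational(-192667, 6)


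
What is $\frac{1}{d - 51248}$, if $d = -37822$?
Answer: $- \frac{1}{89070} \approx -1.1227 \cdot 10^{-5}$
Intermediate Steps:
$\frac{1}{d - 51248} = \frac{1}{-37822 - 51248} = \frac{1}{-89070} = - \frac{1}{89070}$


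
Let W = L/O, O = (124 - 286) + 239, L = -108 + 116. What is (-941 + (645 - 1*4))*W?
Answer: -2400/77 ≈ -31.169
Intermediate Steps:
L = 8
O = 77 (O = -162 + 239 = 77)
W = 8/77 ≈ 0.10390
(-941 + (645 - 1*4))*W = (-941 + (645 - 1*4))*(8/77) = (-941 + (645 - 4))*(8/77) = (-941 + 641)*(8/77) = -300*8/77 = -2400/77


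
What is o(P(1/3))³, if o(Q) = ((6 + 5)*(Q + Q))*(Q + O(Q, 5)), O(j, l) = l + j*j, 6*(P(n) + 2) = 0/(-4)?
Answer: -29218112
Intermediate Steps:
P(n) = -2 (P(n) = -2 + (0/(-4))/6 = -2 + (0*(-¼))/6 = -2 + (⅙)*0 = -2 + 0 = -2)
O(j, l) = l + j²
o(Q) = 22*Q*(5 + Q + Q²) (o(Q) = ((6 + 5)*(Q + Q))*(Q + (5 + Q²)) = (11*(2*Q))*(5 + Q + Q²) = (22*Q)*(5 + Q + Q²) = 22*Q*(5 + Q + Q²))
o(P(1/3))³ = (22*(-2)*(5 - 2 + (-2)²))³ = (22*(-2)*(5 - 2 + 4))³ = (22*(-2)*7)³ = (-308)³ = -29218112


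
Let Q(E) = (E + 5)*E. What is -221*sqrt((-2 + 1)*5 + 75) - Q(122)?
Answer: -15494 - 221*sqrt(70) ≈ -17343.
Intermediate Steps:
Q(E) = E*(5 + E) (Q(E) = (5 + E)*E = E*(5 + E))
-221*sqrt((-2 + 1)*5 + 75) - Q(122) = -221*sqrt((-2 + 1)*5 + 75) - 122*(5 + 122) = -221*sqrt(-1*5 + 75) - 122*127 = -221*sqrt(-5 + 75) - 1*15494 = -221*sqrt(70) - 15494 = -15494 - 221*sqrt(70)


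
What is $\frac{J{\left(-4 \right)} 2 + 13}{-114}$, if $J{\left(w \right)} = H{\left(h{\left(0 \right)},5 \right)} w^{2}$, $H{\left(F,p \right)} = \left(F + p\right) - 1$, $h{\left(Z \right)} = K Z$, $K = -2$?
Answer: $- \frac{47}{38} \approx -1.2368$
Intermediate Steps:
$h{\left(Z \right)} = - 2 Z$
$H{\left(F,p \right)} = -1 + F + p$
$J{\left(w \right)} = 4 w^{2}$ ($J{\left(w \right)} = \left(-1 - 0 + 5\right) w^{2} = \left(-1 + 0 + 5\right) w^{2} = 4 w^{2}$)
$\frac{J{\left(-4 \right)} 2 + 13}{-114} = \frac{4 \left(-4\right)^{2} \cdot 2 + 13}{-114} = \left(4 \cdot 16 \cdot 2 + 13\right) \left(- \frac{1}{114}\right) = \left(64 \cdot 2 + 13\right) \left(- \frac{1}{114}\right) = \left(128 + 13\right) \left(- \frac{1}{114}\right) = 141 \left(- \frac{1}{114}\right) = - \frac{47}{38}$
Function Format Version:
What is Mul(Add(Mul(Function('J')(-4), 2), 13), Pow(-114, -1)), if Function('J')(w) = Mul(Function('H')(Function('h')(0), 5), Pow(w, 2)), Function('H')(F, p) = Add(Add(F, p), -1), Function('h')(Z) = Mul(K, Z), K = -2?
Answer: Rational(-47, 38) ≈ -1.2368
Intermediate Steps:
Function('h')(Z) = Mul(-2, Z)
Function('H')(F, p) = Add(-1, F, p)
Function('J')(w) = Mul(4, Pow(w, 2)) (Function('J')(w) = Mul(Add(-1, Mul(-2, 0), 5), Pow(w, 2)) = Mul(Add(-1, 0, 5), Pow(w, 2)) = Mul(4, Pow(w, 2)))
Mul(Add(Mul(Function('J')(-4), 2), 13), Pow(-114, -1)) = Mul(Add(Mul(Mul(4, Pow(-4, 2)), 2), 13), Pow(-114, -1)) = Mul(Add(Mul(Mul(4, 16), 2), 13), Rational(-1, 114)) = Mul(Add(Mul(64, 2), 13), Rational(-1, 114)) = Mul(Add(128, 13), Rational(-1, 114)) = Mul(141, Rational(-1, 114)) = Rational(-47, 38)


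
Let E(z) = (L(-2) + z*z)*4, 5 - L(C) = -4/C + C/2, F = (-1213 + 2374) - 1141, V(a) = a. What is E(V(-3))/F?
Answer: 13/5 ≈ 2.6000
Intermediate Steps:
F = 20 (F = 1161 - 1141 = 20)
L(C) = 5 + 4/C - C/2 (L(C) = 5 - (-4/C + C/2) = 5 - (C/2 - 4/C) = 5 + (4/C - C/2) = 5 + 4/C - C/2)
E(z) = 16 + 4*z² (E(z) = ((5 + 4/(-2) - ½*(-2)) + z*z)*4 = ((5 + 4*(-½) + 1) + z²)*4 = ((5 - 2 + 1) + z²)*4 = (4 + z²)*4 = 16 + 4*z²)
E(V(-3))/F = (16 + 4*(-3)²)/20 = (16 + 4*9)*(1/20) = (16 + 36)*(1/20) = 52*(1/20) = 13/5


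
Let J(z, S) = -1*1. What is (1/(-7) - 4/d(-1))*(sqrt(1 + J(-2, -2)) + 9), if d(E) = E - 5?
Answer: 33/7 ≈ 4.7143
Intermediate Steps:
d(E) = -5 + E
J(z, S) = -1
(1/(-7) - 4/d(-1))*(sqrt(1 + J(-2, -2)) + 9) = (1/(-7) - 4/(-5 - 1))*(sqrt(1 - 1) + 9) = (1*(-1/7) - 4/(-6))*(sqrt(0) + 9) = (-1/7 - 4*(-1/6))*(0 + 9) = (-1/7 + 2/3)*9 = (11/21)*9 = 33/7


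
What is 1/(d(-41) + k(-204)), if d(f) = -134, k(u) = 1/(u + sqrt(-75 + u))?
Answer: -5614134/752321293 + 3*I*sqrt(31)/752321293 ≈ -0.0074624 + 2.2202e-8*I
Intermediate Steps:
1/(d(-41) + k(-204)) = 1/(-134 + 1/(-204 + sqrt(-75 - 204))) = 1/(-134 + 1/(-204 + sqrt(-279))) = 1/(-134 + 1/(-204 + 3*I*sqrt(31)))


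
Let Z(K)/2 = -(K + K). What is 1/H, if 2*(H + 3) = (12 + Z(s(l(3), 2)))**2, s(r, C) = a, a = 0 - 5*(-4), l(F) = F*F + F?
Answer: 1/2309 ≈ 0.00043309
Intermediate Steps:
l(F) = F + F**2 (l(F) = F**2 + F = F + F**2)
a = 20 (a = 0 + 20 = 20)
s(r, C) = 20
Z(K) = -4*K (Z(K) = 2*(-(K + K)) = 2*(-2*K) = -4*K)
H = 2309 (H = -3 + (12 - 4*20)**2/2 = -3 + (12 - 80)**2/2 = -3 + (1/2)*(-68)**2 = -3 + (1/2)*4624 = -3 + 2312 = 2309)
1/H = 1/2309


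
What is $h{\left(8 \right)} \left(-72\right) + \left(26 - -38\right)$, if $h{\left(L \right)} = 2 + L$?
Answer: $-656$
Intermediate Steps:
$h{\left(8 \right)} \left(-72\right) + \left(26 - -38\right) = \left(2 + 8\right) \left(-72\right) + \left(26 - -38\right) = 10 \left(-72\right) + \left(26 + 38\right) = -720 + 64 = -656$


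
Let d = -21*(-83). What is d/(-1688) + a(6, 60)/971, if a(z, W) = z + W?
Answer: -1581045/1639048 ≈ -0.96461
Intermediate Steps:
a(z, W) = W + z
d = 1743
d/(-1688) + a(6, 60)/971 = 1743/(-1688) + (60 + 6)/971 = 1743*(-1/1688) + 66*(1/971) = -1743/1688 + 66/971 = -1581045/1639048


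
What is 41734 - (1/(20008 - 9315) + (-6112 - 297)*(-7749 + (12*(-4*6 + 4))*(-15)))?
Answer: -283890670452/10693 ≈ -2.6549e+7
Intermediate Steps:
41734 - (1/(20008 - 9315) + (-6112 - 297)*(-7749 + (12*(-4*6 + 4))*(-15))) = 41734 - (1/10693 - 6409*(-7749 + (12*(-24 + 4))*(-15))) = 41734 - (1/10693 - 6409*(-7749 + (12*(-20))*(-15))) = 41734 - (1/10693 - 6409*(-7749 - 240*(-15))) = 41734 - (1/10693 - 6409*(-7749 + 3600)) = 41734 - (1/10693 - 6409*(-4149)) = 41734 - (1/10693 + 26590941) = 41734 - 1*284336932114/10693 = 41734 - 284336932114/10693 = -283890670452/10693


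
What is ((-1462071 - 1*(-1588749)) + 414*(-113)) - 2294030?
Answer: -2214134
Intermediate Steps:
((-1462071 - 1*(-1588749)) + 414*(-113)) - 2294030 = ((-1462071 + 1588749) - 46782) - 2294030 = (126678 - 46782) - 2294030 = 79896 - 2294030 = -2214134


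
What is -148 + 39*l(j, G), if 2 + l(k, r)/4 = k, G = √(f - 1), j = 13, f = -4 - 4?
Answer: 1568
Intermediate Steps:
f = -8
G = 3*I (G = √(-8 - 1) = √(-9) = 3*I ≈ 3.0*I)
l(k, r) = -8 + 4*k
-148 + 39*l(j, G) = -148 + 39*(-8 + 4*13) = -148 + 39*(-8 + 52) = -148 + 39*44 = -148 + 1716 = 1568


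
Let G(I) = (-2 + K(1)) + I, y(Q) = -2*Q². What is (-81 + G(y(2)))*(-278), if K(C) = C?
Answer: 25020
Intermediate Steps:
G(I) = -1 + I (G(I) = (-2 + 1) + I = -1 + I)
(-81 + G(y(2)))*(-278) = (-81 + (-1 - 2*2²))*(-278) = (-81 + (-1 - 2*4))*(-278) = (-81 + (-1 - 8))*(-278) = (-81 - 9)*(-278) = -90*(-278) = 25020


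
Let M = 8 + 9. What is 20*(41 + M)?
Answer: 1160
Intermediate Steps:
M = 17
20*(41 + M) = 20*(41 + 17) = 20*58 = 1160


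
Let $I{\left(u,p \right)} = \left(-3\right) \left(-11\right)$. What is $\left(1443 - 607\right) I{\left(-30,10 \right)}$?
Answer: $27588$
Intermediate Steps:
$I{\left(u,p \right)} = 33$
$\left(1443 - 607\right) I{\left(-30,10 \right)} = \left(1443 - 607\right) 33 = 836 \cdot 33 = 27588$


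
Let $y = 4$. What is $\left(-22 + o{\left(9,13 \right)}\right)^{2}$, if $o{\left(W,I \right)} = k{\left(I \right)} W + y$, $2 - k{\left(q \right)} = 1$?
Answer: $81$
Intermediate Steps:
$k{\left(q \right)} = 1$ ($k{\left(q \right)} = 2 - 1 = 1$)
$o{\left(W,I \right)} = 4 + W$ ($o{\left(W,I \right)} = 1 W + 4 = W + 4 = 4 + W$)
$\left(-22 + o{\left(9,13 \right)}\right)^{2} = \left(-22 + \left(4 + 9\right)\right)^{2} = \left(-22 + 13\right)^{2} = \left(-9\right)^{2} = 81$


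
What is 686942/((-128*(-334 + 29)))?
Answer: 343471/19520 ≈ 17.596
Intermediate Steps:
686942/((-128*(-334 + 29))) = 686942/((-128*(-305))) = 686942/39040 = 686942*(1/39040) = 343471/19520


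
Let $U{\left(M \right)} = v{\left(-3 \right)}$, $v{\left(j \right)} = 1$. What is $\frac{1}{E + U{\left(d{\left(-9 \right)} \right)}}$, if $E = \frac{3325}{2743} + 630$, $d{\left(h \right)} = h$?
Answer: $\frac{2743}{1734158} \approx 0.0015817$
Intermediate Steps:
$U{\left(M \right)} = 1$
$E = \frac{1731415}{2743}$ ($E = 3325 \cdot \frac{1}{2743} + 630 = \frac{3325}{2743} + 630 = \frac{1731415}{2743} \approx 631.21$)
$\frac{1}{E + U{\left(d{\left(-9 \right)} \right)}} = \frac{1}{\frac{1731415}{2743} + 1} = \frac{1}{\frac{1734158}{2743}} = \frac{2743}{1734158}$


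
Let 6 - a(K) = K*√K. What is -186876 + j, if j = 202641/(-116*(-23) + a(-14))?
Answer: 3*(-872088*√14 + 166501261*I)/(14*(√14 - 191*I)) ≈ -1.868e+5 - 1.484*I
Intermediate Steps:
a(K) = 6 - K^(3/2) (a(K) = 6 - K*√K = 6 - K^(3/2))
j = 202641/(2674 + 14*I*√14) (j = 202641/(-116*(-23) + (6 - (-14)^(3/2))) = 202641/(2668 + (6 - (-14)*I*√14)) = 202641/(2668 + (6 + 14*I*√14)) = 202641/(2674 + 14*I*√14) ≈ 75.753 - 1.484*I)
-186876 + j = -186876 + (12901477/170310 - 67547*I*√14/170310) = -31813950083/170310 - 67547*I*√14/170310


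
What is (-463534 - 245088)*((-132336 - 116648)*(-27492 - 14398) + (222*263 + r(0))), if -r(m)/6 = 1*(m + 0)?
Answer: -7390926146214812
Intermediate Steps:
r(m) = -6*m (r(m) = -6*(m + 0) = -6*m)
(-463534 - 245088)*((-132336 - 116648)*(-27492 - 14398) + (222*263 + r(0))) = (-463534 - 245088)*((-132336 - 116648)*(-27492 - 14398) + (222*263 - 6*0)) = -708622*(-248984*(-41890) + (58386 + 0)) = -708622*(10429939760 + 58386) = -708622*10429998146 = -7390926146214812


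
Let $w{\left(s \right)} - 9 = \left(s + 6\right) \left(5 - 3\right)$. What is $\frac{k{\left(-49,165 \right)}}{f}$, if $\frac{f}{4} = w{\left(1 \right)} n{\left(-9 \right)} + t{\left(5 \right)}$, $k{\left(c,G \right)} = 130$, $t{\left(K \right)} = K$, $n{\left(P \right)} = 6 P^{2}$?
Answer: $\frac{65}{22366} \approx 0.0029062$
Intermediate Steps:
$w{\left(s \right)} = 21 + 2 s$ ($w{\left(s \right)} = 9 + \left(s + 6\right) \left(5 - 3\right) = 9 + \left(6 + s\right) 2 = 9 + \left(12 + 2 s\right) = 21 + 2 s$)
$f = 44732$ ($f = 4 \left(\left(21 + 2 \cdot 1\right) 6 \left(-9\right)^{2} + 5\right) = 4 \left(\left(21 + 2\right) 6 \cdot 81 + 5\right) = 4 \left(23 \cdot 486 + 5\right) = 4 \left(11178 + 5\right) = 4 \cdot 11183 = 44732$)
$\frac{k{\left(-49,165 \right)}}{f} = \frac{130}{44732} = 130 \cdot \frac{1}{44732} = \frac{65}{22366}$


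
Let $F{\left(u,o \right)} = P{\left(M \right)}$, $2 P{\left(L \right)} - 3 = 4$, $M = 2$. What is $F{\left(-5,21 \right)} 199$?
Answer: $\frac{1393}{2} \approx 696.5$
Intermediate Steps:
$P{\left(L \right)} = \frac{7}{2}$ ($P{\left(L \right)} = \frac{3}{2} + \frac{1}{2} \cdot 4 = \frac{3}{2} + 2 = \frac{7}{2}$)
$F{\left(u,o \right)} = \frac{7}{2}$
$F{\left(-5,21 \right)} 199 = \frac{7}{2} \cdot 199 = \frac{1393}{2}$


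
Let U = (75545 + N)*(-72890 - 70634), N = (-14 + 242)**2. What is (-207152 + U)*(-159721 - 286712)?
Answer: 8171366482365684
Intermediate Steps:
N = 51984 (N = 228**2 = 51984)
U = -18303472196 (U = (75545 + 51984)*(-72890 - 70634) = 127529*(-143524) = -18303472196)
(-207152 + U)*(-159721 - 286712) = (-207152 - 18303472196)*(-159721 - 286712) = -18303679348*(-446433) = 8171366482365684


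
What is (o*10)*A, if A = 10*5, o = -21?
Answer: -10500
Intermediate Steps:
A = 50
(o*10)*A = -21*10*50 = -210*50 = -10500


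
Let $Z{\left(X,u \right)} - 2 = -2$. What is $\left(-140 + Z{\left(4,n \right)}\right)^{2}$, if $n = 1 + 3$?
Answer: $19600$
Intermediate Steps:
$n = 4$
$Z{\left(X,u \right)} = 0$ ($Z{\left(X,u \right)} = 2 - 2 = 0$)
$\left(-140 + Z{\left(4,n \right)}\right)^{2} = \left(-140 + 0\right)^{2} = \left(-140\right)^{2} = 19600$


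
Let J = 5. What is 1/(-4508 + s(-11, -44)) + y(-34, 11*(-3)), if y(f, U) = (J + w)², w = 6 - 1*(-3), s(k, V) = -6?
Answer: 884743/4514 ≈ 196.00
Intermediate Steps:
w = 9 (w = 6 + 3 = 9)
y(f, U) = 196 (y(f, U) = (5 + 9)² = 14² = 196)
1/(-4508 + s(-11, -44)) + y(-34, 11*(-3)) = 1/(-4508 - 6) + 196 = 1/(-4514) + 196 = -1/4514 + 196 = 884743/4514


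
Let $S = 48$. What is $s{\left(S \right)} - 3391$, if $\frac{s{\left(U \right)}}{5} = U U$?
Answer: $8129$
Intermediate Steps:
$s{\left(U \right)} = 5 U^{2}$ ($s{\left(U \right)} = 5 U U = 5 U^{2}$)
$s{\left(S \right)} - 3391 = 5 \cdot 48^{2} - 3391 = 5 \cdot 2304 - 3391 = 11520 - 3391 = 8129$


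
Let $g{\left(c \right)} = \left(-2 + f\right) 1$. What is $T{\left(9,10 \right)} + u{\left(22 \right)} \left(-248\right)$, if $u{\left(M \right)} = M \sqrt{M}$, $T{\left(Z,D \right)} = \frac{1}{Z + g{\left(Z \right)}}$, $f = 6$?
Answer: $\frac{1}{13} - 5456 \sqrt{22} \approx -25591.0$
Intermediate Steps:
$g{\left(c \right)} = 4$ ($g{\left(c \right)} = \left(-2 + 6\right) 1 = 4 \cdot 1 = 4$)
$T{\left(Z,D \right)} = \frac{1}{4 + Z}$ ($T{\left(Z,D \right)} = \frac{1}{Z + 4} = \frac{1}{4 + Z}$)
$u{\left(M \right)} = M^{\frac{3}{2}}$
$T{\left(9,10 \right)} + u{\left(22 \right)} \left(-248\right) = \frac{1}{4 + 9} + 22^{\frac{3}{2}} \left(-248\right) = \frac{1}{13} + 22 \sqrt{22} \left(-248\right) = \frac{1}{13} - 5456 \sqrt{22}$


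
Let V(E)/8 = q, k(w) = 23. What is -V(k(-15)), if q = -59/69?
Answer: 472/69 ≈ 6.8406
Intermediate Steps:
q = -59/69 (q = -59*1/69 = -59/69 ≈ -0.85507)
V(E) = -472/69 (V(E) = 8*(-59/69) = -472/69)
-V(k(-15)) = -1*(-472/69) = 472/69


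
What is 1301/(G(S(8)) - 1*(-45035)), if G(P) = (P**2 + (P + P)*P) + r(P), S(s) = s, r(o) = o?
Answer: 1301/45235 ≈ 0.028761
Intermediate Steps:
G(P) = P + 3*P**2 (G(P) = (P**2 + (P + P)*P) + P = (P**2 + (2*P)*P) + P = (P**2 + 2*P**2) + P = 3*P**2 + P = P + 3*P**2)
1301/(G(S(8)) - 1*(-45035)) = 1301/(8*(1 + 3*8) - 1*(-45035)) = 1301/(8*(1 + 24) + 45035) = 1301/(8*25 + 45035) = 1301/(200 + 45035) = 1301/45235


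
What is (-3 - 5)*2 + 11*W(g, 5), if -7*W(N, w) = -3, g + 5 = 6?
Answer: -79/7 ≈ -11.286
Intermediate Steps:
g = 1 (g = -5 + 6 = 1)
W(N, w) = 3/7 (W(N, w) = -1/7*(-3) = 3/7)
(-3 - 5)*2 + 11*W(g, 5) = (-3 - 5)*2 + 11*(3/7) = -8*2 + 33/7 = -16 + 33/7 = -79/7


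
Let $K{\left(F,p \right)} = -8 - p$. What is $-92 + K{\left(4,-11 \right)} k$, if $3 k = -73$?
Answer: $-165$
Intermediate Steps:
$k = - \frac{73}{3}$ ($k = \frac{1}{3} \left(-73\right) = - \frac{73}{3} \approx -24.333$)
$-92 + K{\left(4,-11 \right)} k = -92 + \left(-8 - -11\right) \left(- \frac{73}{3}\right) = -92 + \left(-8 + 11\right) \left(- \frac{73}{3}\right) = -92 + 3 \left(- \frac{73}{3}\right) = -92 - 73 = -165$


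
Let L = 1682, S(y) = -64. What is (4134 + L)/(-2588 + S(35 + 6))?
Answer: -1454/663 ≈ -2.1931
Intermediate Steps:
(4134 + L)/(-2588 + S(35 + 6)) = (4134 + 1682)/(-2588 - 64) = 5816/(-2652) = 5816*(-1/2652) = -1454/663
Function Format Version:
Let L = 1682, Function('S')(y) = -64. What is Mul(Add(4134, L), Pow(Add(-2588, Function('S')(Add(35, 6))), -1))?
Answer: Rational(-1454, 663) ≈ -2.1931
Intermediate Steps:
Mul(Add(4134, L), Pow(Add(-2588, Function('S')(Add(35, 6))), -1)) = Mul(Add(4134, 1682), Pow(Add(-2588, -64), -1)) = Mul(5816, Pow(-2652, -1)) = Mul(5816, Rational(-1, 2652)) = Rational(-1454, 663)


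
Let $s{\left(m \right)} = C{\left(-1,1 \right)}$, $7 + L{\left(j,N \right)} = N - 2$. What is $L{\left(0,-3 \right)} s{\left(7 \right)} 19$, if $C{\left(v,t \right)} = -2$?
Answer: $456$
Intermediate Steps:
$L{\left(j,N \right)} = -9 + N$ ($L{\left(j,N \right)} = -7 + \left(N - 2\right) = -7 + \left(-2 + N\right) = -9 + N$)
$s{\left(m \right)} = -2$
$L{\left(0,-3 \right)} s{\left(7 \right)} 19 = \left(-9 - 3\right) \left(-2\right) 19 = \left(-12\right) \left(-2\right) 19 = 24 \cdot 19 = 456$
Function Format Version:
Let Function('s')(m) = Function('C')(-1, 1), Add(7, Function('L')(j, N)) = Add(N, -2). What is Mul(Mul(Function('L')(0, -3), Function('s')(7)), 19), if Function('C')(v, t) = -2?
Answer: 456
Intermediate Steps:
Function('L')(j, N) = Add(-9, N) (Function('L')(j, N) = Add(-7, Add(N, -2)) = Add(-7, Add(-2, N)) = Add(-9, N))
Function('s')(m) = -2
Mul(Mul(Function('L')(0, -3), Function('s')(7)), 19) = Mul(Mul(Add(-9, -3), -2), 19) = Mul(Mul(-12, -2), 19) = Mul(24, 19) = 456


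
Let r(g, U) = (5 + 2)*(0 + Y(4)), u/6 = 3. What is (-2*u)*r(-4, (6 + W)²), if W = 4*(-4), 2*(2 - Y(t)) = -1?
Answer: -630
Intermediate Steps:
u = 18 (u = 6*3 = 18)
Y(t) = 5/2 (Y(t) = 2 - ½*(-1) = 2 + ½ = 5/2)
W = -16
r(g, U) = 35/2 (r(g, U) = (5 + 2)*(0 + 5/2) = 7*(5/2) = 35/2)
(-2*u)*r(-4, (6 + W)²) = -2*18*(35/2) = -36*35/2 = -630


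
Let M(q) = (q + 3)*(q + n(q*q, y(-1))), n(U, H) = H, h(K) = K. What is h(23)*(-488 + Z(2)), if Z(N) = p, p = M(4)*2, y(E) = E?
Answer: -10258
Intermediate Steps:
M(q) = (-1 + q)*(3 + q) (M(q) = (q + 3)*(q - 1) = (3 + q)*(-1 + q) = (-1 + q)*(3 + q))
p = 42 (p = (-3 + 4² + 2*4)*2 = (-3 + 16 + 8)*2 = 21*2 = 42)
Z(N) = 42
h(23)*(-488 + Z(2)) = 23*(-488 + 42) = 23*(-446) = -10258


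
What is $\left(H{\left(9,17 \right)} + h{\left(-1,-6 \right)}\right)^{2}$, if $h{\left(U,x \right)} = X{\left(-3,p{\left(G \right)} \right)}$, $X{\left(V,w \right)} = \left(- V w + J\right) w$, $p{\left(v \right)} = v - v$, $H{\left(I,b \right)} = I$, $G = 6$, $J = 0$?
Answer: $81$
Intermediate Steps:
$p{\left(v \right)} = 0$
$X{\left(V,w \right)} = - V w^{2}$ ($X{\left(V,w \right)} = \left(- V w + 0\right) w = - V w w = - V w^{2}$)
$h{\left(U,x \right)} = 0$ ($h{\left(U,x \right)} = \left(-1\right) \left(-3\right) 0^{2} = \left(-1\right) \left(-3\right) 0 = 0$)
$\left(H{\left(9,17 \right)} + h{\left(-1,-6 \right)}\right)^{2} = \left(9 + 0\right)^{2} = 9^{2} = 81$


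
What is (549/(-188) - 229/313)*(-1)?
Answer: 214889/58844 ≈ 3.6518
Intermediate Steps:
(549/(-188) - 229/313)*(-1) = (549*(-1/188) - 229*1/313)*(-1) = (-549/188 - 229/313)*(-1) = -214889/58844*(-1) = 214889/58844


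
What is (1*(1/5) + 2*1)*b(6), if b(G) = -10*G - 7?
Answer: -737/5 ≈ -147.40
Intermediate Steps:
b(G) = -7 - 10*G
(1*(1/5) + 2*1)*b(6) = (1*(1/5) + 2*1)*(-7 - 10*6) = (1*(1*(1/5)) + 2)*(-7 - 60) = (1*(1/5) + 2)*(-67) = (1/5 + 2)*(-67) = (11/5)*(-67) = -737/5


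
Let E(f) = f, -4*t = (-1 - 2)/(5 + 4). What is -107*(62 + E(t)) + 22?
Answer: -79451/12 ≈ -6620.9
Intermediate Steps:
t = 1/12 (t = -(-1 - 2)/(4*(5 + 4)) = -(-3)/(4*9) = -¼*(-⅓) = 1/12 ≈ 0.083333)
-107*(62 + E(t)) + 22 = -107*(62 + 1/12) + 22 = -107*745/12 + 22 = -79715/12 + 22 = -79451/12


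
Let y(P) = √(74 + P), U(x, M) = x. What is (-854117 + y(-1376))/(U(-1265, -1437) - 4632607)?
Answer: 854117/4633872 - I*√1302/4633872 ≈ 0.18432 - 7.7868e-6*I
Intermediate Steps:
(-854117 + y(-1376))/(U(-1265, -1437) - 4632607) = (-854117 + √(74 - 1376))/(-1265 - 4632607) = (-854117 + √(-1302))/(-4633872) = (-854117 + I*√1302)*(-1/4633872) = 854117/4633872 - I*√1302/4633872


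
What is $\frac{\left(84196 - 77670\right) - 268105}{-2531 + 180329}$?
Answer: $- \frac{87193}{59266} \approx -1.4712$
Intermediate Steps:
$\frac{\left(84196 - 77670\right) - 268105}{-2531 + 180329} = \frac{\left(84196 - 77670\right) - 268105}{177798} = \left(6526 - 268105\right) \frac{1}{177798} = \left(-261579\right) \frac{1}{177798} = - \frac{87193}{59266}$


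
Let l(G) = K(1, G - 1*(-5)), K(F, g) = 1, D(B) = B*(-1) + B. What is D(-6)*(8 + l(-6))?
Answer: 0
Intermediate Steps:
D(B) = 0 (D(B) = -B + B = 0)
l(G) = 1
D(-6)*(8 + l(-6)) = 0*(8 + 1) = 0*9 = 0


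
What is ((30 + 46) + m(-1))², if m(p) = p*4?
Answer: 5184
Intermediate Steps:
m(p) = 4*p
((30 + 46) + m(-1))² = ((30 + 46) + 4*(-1))² = (76 - 4)² = 72² = 5184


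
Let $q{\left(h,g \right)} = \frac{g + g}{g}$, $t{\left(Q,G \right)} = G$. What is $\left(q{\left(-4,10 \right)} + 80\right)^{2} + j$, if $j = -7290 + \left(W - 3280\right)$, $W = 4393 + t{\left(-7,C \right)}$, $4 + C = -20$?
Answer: $523$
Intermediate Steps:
$C = -24$ ($C = -4 - 20 = -24$)
$W = 4369$ ($W = 4393 - 24 = 4369$)
$q{\left(h,g \right)} = 2$ ($q{\left(h,g \right)} = \frac{2 g}{g} = 2$)
$j = -6201$ ($j = -7290 + \left(4369 - 3280\right) = -7290 + 1089 = -6201$)
$\left(q{\left(-4,10 \right)} + 80\right)^{2} + j = \left(2 + 80\right)^{2} - 6201 = 82^{2} - 6201 = 6724 - 6201 = 523$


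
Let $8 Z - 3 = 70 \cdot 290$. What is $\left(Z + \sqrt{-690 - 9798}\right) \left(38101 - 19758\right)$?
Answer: $\frac{372417929}{8} + 36686 i \sqrt{2622} \approx 4.6552 \cdot 10^{7} + 1.8785 \cdot 10^{6} i$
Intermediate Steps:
$Z = \frac{20303}{8}$ ($Z = \frac{3}{8} + \frac{70 \cdot 290}{8} = \frac{3}{8} + \frac{1}{8} \cdot 20300 = \frac{3}{8} + \frac{5075}{2} = \frac{20303}{8} \approx 2537.9$)
$\left(Z + \sqrt{-690 - 9798}\right) \left(38101 - 19758\right) = \left(\frac{20303}{8} + \sqrt{-690 - 9798}\right) \left(38101 - 19758\right) = \left(\frac{20303}{8} + \sqrt{-10488}\right) 18343 = \left(\frac{20303}{8} + 2 i \sqrt{2622}\right) 18343 = \frac{372417929}{8} + 36686 i \sqrt{2622}$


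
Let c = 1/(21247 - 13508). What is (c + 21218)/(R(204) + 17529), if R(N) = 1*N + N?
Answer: 164206103/138814443 ≈ 1.1829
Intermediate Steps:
R(N) = 2*N (R(N) = N + N = 2*N)
c = 1/7739 ≈ 0.00012922
(c + 21218)/(R(204) + 17529) = (1/7739 + 21218)/(2*204 + 17529) = 164206103/(7739*(408 + 17529)) = (164206103/7739)/17937 = (164206103/7739)*(1/17937) = 164206103/138814443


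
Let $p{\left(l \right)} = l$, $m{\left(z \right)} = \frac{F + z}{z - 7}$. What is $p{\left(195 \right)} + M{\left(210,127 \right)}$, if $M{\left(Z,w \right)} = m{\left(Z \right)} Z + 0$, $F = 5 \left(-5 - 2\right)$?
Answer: $\frac{10905}{29} \approx 376.03$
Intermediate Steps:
$F = -35$ ($F = 5 \left(-7\right) = -35$)
$m{\left(z \right)} = \frac{-35 + z}{-7 + z}$ ($m{\left(z \right)} = \frac{-35 + z}{z - 7} = \frac{-35 + z}{-7 + z}$)
$M{\left(Z,w \right)} = \frac{Z \left(-35 + Z\right)}{-7 + Z}$ ($M{\left(Z,w \right)} = \frac{-35 + Z}{-7 + Z} Z + 0 = \frac{Z \left(-35 + Z\right)}{-7 + Z} + 0 = \frac{Z \left(-35 + Z\right)}{-7 + Z}$)
$p{\left(195 \right)} + M{\left(210,127 \right)} = 195 + \frac{210 \left(-35 + 210\right)}{-7 + 210} = 195 + 210 \cdot \frac{1}{203} \cdot 175 = 195 + \frac{5250}{29} = \frac{10905}{29}$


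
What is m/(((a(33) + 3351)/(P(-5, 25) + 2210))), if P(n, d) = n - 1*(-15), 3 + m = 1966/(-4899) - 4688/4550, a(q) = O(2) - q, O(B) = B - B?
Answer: -3654976994/1232661885 ≈ -2.9651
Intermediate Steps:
O(B) = 0
a(q) = -q (a(q) = 0 - q = -q)
m = -49391581/11145225 (m = -3 + (1966/(-4899) - 4688/4550) = -3 + (1966*(-1/4899) - 4688*1/4550) = -3 + (-1966/4899 - 2344/2275) = -3 - 15955906/11145225 = -49391581/11145225 ≈ -4.4316)
P(n, d) = 15 + n (P(n, d) = n + 15 = 15 + n)
m/(((a(33) + 3351)/(P(-5, 25) + 2210))) = -49391581*((15 - 5) + 2210)/(-1*33 + 3351)/11145225 = -49391581*(10 + 2210)/(-33 + 3351)/11145225 = -49391581/(11145225*(3318/2220)) = -49391581/(11145225*(3318*(1/2220))) = -49391581/(11145225*553/370) = -49391581/11145225*370/553 = -3654976994/1232661885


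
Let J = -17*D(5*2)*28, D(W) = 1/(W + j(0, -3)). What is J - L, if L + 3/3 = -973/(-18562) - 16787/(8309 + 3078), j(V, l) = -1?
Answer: -96002999011/1902289446 ≈ -50.467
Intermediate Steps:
D(W) = 1/(-1 + W) (D(W) = 1/(W - 1) = 1/(-1 + W))
J = -476/9 (J = -17/(-1 + 5*2)*28 = -17/(-1 + 10)*28 = -17/9*28 = -476/9 ≈ -52.889)
L = -511886237/211365494 (L = -1 + (-973/(-18562) - 16787/(8309 + 3078)) = -1 + (-973*(-1/18562) - 16787/11387) = -1 + (973/18562 - 16787*1/11387) = -1 + (973/18562 - 16787/11387) = -1 - 300520743/211365494 = -511886237/211365494 ≈ -2.4218)
J - L = -476/9 - 1*(-511886237/211365494) = -476/9 + 511886237/211365494 = -96002999011/1902289446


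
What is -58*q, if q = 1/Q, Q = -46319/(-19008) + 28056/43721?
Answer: -48200828544/2558401447 ≈ -18.840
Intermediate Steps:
Q = 2558401447/831048768 (Q = -46319*(-1/19008) + 28056*(1/43721) = 46319/19008 + 28056/43721 = 2558401447/831048768 ≈ 3.0785)
q = 831048768/2558401447 (q = 1/(2558401447/831048768) = 831048768/2558401447 ≈ 0.32483)
-58*q = -58*831048768/2558401447 = -48200828544/2558401447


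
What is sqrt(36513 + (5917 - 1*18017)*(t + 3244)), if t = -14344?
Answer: sqrt(134346513) ≈ 11591.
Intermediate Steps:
sqrt(36513 + (5917 - 1*18017)*(t + 3244)) = sqrt(36513 + (5917 - 1*18017)*(-14344 + 3244)) = sqrt(36513 + (5917 - 18017)*(-11100)) = sqrt(36513 - 12100*(-11100)) = sqrt(36513 + 134310000) = sqrt(134346513)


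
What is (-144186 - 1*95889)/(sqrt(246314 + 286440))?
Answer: -240075*sqrt(532754)/532754 ≈ -328.92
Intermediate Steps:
(-144186 - 1*95889)/(sqrt(246314 + 286440)) = (-144186 - 95889)/(sqrt(532754)) = -240075*sqrt(532754)/532754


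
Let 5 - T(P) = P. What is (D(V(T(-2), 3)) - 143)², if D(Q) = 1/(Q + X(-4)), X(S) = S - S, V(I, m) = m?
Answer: 183184/9 ≈ 20354.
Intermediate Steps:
T(P) = 5 - P
X(S) = 0
D(Q) = 1/Q (D(Q) = 1/(Q + 0) = 1/Q)
(D(V(T(-2), 3)) - 143)² = (1/3 - 143)² = (⅓ - 143)² = (-428/3)² = 183184/9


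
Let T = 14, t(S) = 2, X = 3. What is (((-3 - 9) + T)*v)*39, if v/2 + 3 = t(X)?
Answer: -156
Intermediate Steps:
v = -2 (v = -6 + 2*2 = -6 + 4 = -2)
(((-3 - 9) + T)*v)*39 = (((-3 - 9) + 14)*(-2))*39 = ((-12 + 14)*(-2))*39 = (2*(-2))*39 = -4*39 = -156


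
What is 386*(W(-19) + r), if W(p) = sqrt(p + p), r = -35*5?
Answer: -67550 + 386*I*sqrt(38) ≈ -67550.0 + 2379.5*I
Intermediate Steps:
r = -175
W(p) = sqrt(2)*sqrt(p) (W(p) = sqrt(2*p) = sqrt(2)*sqrt(p))
386*(W(-19) + r) = 386*(sqrt(2)*sqrt(-19) - 175) = 386*(sqrt(2)*(I*sqrt(19)) - 175) = 386*(I*sqrt(38) - 175) = 386*(-175 + I*sqrt(38)) = -67550 + 386*I*sqrt(38)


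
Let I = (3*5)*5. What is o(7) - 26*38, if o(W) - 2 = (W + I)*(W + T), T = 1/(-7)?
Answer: -2966/7 ≈ -423.71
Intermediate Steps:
I = 75 (I = 15*5 = 75)
T = -⅐ ≈ -0.14286
o(W) = 2 + (75 + W)*(-⅐ + W) (o(W) = 2 + (W + 75)*(W - ⅐) = 2 + (75 + W)*(-⅐ + W))
o(7) - 26*38 = (-61/7 + 7² + (524/7)*7) - 26*38 = (-61/7 + 49 + 524) - 988 = 3950/7 - 988 = -2966/7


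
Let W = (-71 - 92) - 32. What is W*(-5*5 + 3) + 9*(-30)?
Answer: 4020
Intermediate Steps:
W = -195 (W = -163 - 32 = -195)
W*(-5*5 + 3) + 9*(-30) = -195*(-5*5 + 3) + 9*(-30) = -195*(-25 + 3) - 270 = -195*(-22) - 270 = 4290 - 270 = 4020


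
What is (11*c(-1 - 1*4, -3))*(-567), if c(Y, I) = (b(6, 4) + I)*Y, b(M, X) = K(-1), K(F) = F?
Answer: -124740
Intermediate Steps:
b(M, X) = -1
c(Y, I) = Y*(-1 + I) (c(Y, I) = (-1 + I)*Y = Y*(-1 + I))
(11*c(-1 - 1*4, -3))*(-567) = (11*((-1 - 1*4)*(-1 - 3)))*(-567) = (11*((-1 - 4)*(-4)))*(-567) = (11*(-5*(-4)))*(-567) = (11*20)*(-567) = 220*(-567) = -124740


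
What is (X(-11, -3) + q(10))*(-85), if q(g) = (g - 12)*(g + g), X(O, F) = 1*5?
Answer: 2975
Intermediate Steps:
X(O, F) = 5
q(g) = 2*g*(-12 + g) (q(g) = (-12 + g)*(2*g) = 2*g*(-12 + g))
(X(-11, -3) + q(10))*(-85) = (5 + 2*10*(-12 + 10))*(-85) = (5 + 2*10*(-2))*(-85) = (5 - 40)*(-85) = -35*(-85) = 2975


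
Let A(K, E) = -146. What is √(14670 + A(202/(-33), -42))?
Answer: 2*√3631 ≈ 120.52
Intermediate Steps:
√(14670 + A(202/(-33), -42)) = √(14670 - 146) = √14524 = 2*√3631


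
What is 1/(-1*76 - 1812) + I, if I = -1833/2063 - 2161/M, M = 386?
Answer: -4876801023/751724192 ≈ -6.4875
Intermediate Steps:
I = -5165681/796318 (I = -1833/2063 - 2161/386 = -5165681/796318 ≈ -6.4870)
1/(-1*76 - 1812) + I = 1/(-1*76 - 1812) - 5165681/796318 = 1/(-76 - 1812) - 5165681/796318 = 1/(-1888) - 5165681/796318 = -1/1888 - 5165681/796318 = -4876801023/751724192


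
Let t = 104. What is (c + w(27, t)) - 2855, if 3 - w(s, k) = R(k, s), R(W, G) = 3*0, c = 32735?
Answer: 29883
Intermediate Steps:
R(W, G) = 0
w(s, k) = 3 (w(s, k) = 3 - 1*0 = 3 + 0 = 3)
(c + w(27, t)) - 2855 = (32735 + 3) - 2855 = 32738 - 2855 = 29883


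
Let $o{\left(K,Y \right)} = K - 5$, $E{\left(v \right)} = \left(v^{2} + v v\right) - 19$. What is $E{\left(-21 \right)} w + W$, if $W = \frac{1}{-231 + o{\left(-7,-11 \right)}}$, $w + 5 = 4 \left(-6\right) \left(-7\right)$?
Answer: $\frac{34182566}{243} \approx 1.4067 \cdot 10^{5}$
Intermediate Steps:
$E{\left(v \right)} = -19 + 2 v^{2}$ ($E{\left(v \right)} = \left(v^{2} + v^{2}\right) - 19 = 2 v^{2} - 19 = -19 + 2 v^{2}$)
$o{\left(K,Y \right)} = -5 + K$
$w = 163$ ($w = -5 + 4 \left(-6\right) \left(-7\right) = -5 - -168 = -5 + 168 = 163$)
$W = - \frac{1}{243}$ ($W = \frac{1}{-231 - 12} = \frac{1}{-243} = - \frac{1}{243} \approx -0.0041152$)
$E{\left(-21 \right)} w + W = \left(-19 + 2 \left(-21\right)^{2}\right) 163 - \frac{1}{243} = \left(-19 + 2 \cdot 441\right) 163 - \frac{1}{243} = \left(-19 + 882\right) 163 - \frac{1}{243} = 863 \cdot 163 - \frac{1}{243} = 140669 - \frac{1}{243} = \frac{34182566}{243}$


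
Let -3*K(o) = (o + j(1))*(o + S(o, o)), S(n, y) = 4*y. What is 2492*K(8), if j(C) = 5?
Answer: -1295840/3 ≈ -4.3195e+5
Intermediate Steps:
K(o) = -5*o*(5 + o)/3 (K(o) = -(o + 5)*(o + 4*o)/3 = -(5 + o)*5*o/3 = -5*o*(5 + o)/3)
2492*K(8) = 2492*((5/3)*8*(-5 - 1*8)) = 2492*((5/3)*8*(-5 - 8)) = 2492*((5/3)*8*(-13)) = 2492*(-520/3) = -1295840/3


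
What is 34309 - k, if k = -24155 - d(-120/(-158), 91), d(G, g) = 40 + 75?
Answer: 58579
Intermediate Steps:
d(G, g) = 115
k = -24270 (k = -24155 - 1*115 = -24155 - 115 = -24270)
34309 - k = 34309 - 1*(-24270) = 34309 + 24270 = 58579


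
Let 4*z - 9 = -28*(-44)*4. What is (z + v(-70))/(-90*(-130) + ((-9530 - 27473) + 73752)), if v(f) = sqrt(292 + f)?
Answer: 4937/193796 + sqrt(222)/48449 ≈ 0.025783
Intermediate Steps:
z = 4937/4 (z = 9/4 + (-28*(-44)*4)/4 = 9/4 + (1232*4)/4 = 9/4 + (1/4)*4928 = 9/4 + 1232 = 4937/4 ≈ 1234.3)
(z + v(-70))/(-90*(-130) + ((-9530 - 27473) + 73752)) = (4937/4 + sqrt(292 - 70))/(-90*(-130) + ((-9530 - 27473) + 73752)) = (4937/4 + sqrt(222))/(11700 + (-37003 + 73752)) = (4937/4 + sqrt(222))/(11700 + 36749) = (4937/4 + sqrt(222))/48449 = (4937/4 + sqrt(222))*(1/48449) = 4937/193796 + sqrt(222)/48449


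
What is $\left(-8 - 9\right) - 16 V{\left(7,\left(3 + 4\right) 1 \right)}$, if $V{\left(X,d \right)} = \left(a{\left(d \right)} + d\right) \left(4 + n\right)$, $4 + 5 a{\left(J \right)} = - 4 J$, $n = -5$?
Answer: $- \frac{37}{5} \approx -7.4$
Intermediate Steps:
$a{\left(J \right)} = - \frac{4}{5} - \frac{4 J}{5}$ ($a{\left(J \right)} = - \frac{4}{5} + \frac{\left(-4\right) J}{5} = - \frac{4}{5} - \frac{4 J}{5}$)
$V{\left(X,d \right)} = \frac{4}{5} - \frac{d}{5}$ ($V{\left(X,d \right)} = \left(\left(- \frac{4}{5} - \frac{4 d}{5}\right) + d\right) \left(4 - 5\right) = \left(- \frac{4}{5} + \frac{d}{5}\right) \left(-1\right) = \frac{4}{5} - \frac{d}{5}$)
$\left(-8 - 9\right) - 16 V{\left(7,\left(3 + 4\right) 1 \right)} = \left(-8 - 9\right) - 16 \left(\frac{4}{5} - \frac{\left(3 + 4\right) 1}{5}\right) = \left(-8 - 9\right) - 16 \left(\frac{4}{5} - \frac{7 \cdot 1}{5}\right) = -17 - 16 \left(\frac{4}{5} - \frac{7}{5}\right) = -17 - - \frac{48}{5} = -17 + \frac{48}{5} = - \frac{37}{5}$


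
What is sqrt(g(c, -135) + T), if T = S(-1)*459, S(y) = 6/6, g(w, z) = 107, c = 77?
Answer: sqrt(566) ≈ 23.791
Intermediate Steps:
S(y) = 1 (S(y) = 6*(1/6) = 1)
T = 459 (T = 1*459 = 459)
sqrt(g(c, -135) + T) = sqrt(107 + 459) = sqrt(566)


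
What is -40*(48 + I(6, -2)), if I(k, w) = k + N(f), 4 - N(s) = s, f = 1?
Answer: -2280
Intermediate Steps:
N(s) = 4 - s
I(k, w) = 3 + k (I(k, w) = k + (4 - 1*1) = k + (4 - 1) = k + 3 = 3 + k)
-40*(48 + I(6, -2)) = -40*(48 + (3 + 6)) = -40*(48 + 9) = -40*57 = -2280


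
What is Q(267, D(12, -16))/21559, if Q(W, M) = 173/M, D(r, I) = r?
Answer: 173/258708 ≈ 0.00066871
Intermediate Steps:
Q(267, D(12, -16))/21559 = (173/12)/21559 = (173*(1/12))*(1/21559) = (173/12)*(1/21559) = 173/258708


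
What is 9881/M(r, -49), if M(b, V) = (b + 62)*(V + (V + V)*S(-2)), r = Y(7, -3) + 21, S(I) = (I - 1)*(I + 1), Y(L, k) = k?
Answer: -9881/27440 ≈ -0.36009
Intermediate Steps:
S(I) = (1 + I)*(-1 + I) (S(I) = (-1 + I)*(1 + I) = (1 + I)*(-1 + I))
r = 18 (r = -3 + 21 = 18)
M(b, V) = 7*V*(62 + b) (M(b, V) = (b + 62)*(V + (V + V)*(-1 + (-2)²)) = (62 + b)*(V + (2*V)*(-1 + 4)) = (62 + b)*(V + (2*V)*3) = (62 + b)*(V + 6*V) = (62 + b)*(7*V) = 7*V*(62 + b))
9881/M(r, -49) = 9881/((7*(-49)*(62 + 18))) = 9881/((7*(-49)*80)) = 9881/(-27440) = 9881*(-1/27440) = -9881/27440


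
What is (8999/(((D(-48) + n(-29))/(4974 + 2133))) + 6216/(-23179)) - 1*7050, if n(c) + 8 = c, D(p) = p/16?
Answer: -1488970370487/927160 ≈ -1.6059e+6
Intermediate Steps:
D(p) = p/16 (D(p) = p*(1/16) = p/16)
n(c) = -8 + c
(8999/(((D(-48) + n(-29))/(4974 + 2133))) + 6216/(-23179)) - 1*7050 = (8999/((((1/16)*(-48) + (-8 - 29))/(4974 + 2133))) + 6216/(-23179)) - 1*7050 = (8999/(((-3 - 37)/7107)) + 6216*(-1/23179)) - 7050 = (8999/((-40*1/7107)) - 6216/23179) - 7050 = (8999/(-40/7107) - 6216/23179) - 7050 = (8999*(-7107/40) - 6216/23179) - 7050 = (-63955893/40 - 6216/23179) - 7050 = -1482433892487/927160 - 7050 = -1488970370487/927160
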